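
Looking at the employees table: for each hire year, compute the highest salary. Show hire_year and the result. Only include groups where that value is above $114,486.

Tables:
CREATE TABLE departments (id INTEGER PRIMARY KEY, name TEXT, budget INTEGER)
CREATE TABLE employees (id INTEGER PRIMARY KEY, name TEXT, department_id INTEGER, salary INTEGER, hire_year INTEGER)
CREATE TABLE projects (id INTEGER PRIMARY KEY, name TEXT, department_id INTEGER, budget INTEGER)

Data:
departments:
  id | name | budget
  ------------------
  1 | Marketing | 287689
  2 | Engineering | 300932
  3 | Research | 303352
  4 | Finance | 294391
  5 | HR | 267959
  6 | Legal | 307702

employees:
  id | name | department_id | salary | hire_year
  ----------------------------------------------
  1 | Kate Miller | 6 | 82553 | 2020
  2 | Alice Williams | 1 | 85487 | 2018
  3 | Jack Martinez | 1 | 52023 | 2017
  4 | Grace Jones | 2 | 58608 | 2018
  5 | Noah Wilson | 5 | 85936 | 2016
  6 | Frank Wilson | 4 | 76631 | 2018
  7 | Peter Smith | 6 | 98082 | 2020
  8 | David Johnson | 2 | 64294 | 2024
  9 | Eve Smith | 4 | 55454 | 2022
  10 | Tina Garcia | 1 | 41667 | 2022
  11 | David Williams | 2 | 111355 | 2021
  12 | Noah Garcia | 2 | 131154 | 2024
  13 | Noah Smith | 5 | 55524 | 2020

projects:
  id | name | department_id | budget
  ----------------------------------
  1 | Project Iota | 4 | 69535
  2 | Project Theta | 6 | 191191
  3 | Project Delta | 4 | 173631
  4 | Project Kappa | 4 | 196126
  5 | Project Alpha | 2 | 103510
SELECT hire_year, MAX(salary) AS max_salary FROM employees GROUP BY hire_year HAVING MAX(salary) > 114486

Execution result:
hire_year | max_salary
2024 | 131154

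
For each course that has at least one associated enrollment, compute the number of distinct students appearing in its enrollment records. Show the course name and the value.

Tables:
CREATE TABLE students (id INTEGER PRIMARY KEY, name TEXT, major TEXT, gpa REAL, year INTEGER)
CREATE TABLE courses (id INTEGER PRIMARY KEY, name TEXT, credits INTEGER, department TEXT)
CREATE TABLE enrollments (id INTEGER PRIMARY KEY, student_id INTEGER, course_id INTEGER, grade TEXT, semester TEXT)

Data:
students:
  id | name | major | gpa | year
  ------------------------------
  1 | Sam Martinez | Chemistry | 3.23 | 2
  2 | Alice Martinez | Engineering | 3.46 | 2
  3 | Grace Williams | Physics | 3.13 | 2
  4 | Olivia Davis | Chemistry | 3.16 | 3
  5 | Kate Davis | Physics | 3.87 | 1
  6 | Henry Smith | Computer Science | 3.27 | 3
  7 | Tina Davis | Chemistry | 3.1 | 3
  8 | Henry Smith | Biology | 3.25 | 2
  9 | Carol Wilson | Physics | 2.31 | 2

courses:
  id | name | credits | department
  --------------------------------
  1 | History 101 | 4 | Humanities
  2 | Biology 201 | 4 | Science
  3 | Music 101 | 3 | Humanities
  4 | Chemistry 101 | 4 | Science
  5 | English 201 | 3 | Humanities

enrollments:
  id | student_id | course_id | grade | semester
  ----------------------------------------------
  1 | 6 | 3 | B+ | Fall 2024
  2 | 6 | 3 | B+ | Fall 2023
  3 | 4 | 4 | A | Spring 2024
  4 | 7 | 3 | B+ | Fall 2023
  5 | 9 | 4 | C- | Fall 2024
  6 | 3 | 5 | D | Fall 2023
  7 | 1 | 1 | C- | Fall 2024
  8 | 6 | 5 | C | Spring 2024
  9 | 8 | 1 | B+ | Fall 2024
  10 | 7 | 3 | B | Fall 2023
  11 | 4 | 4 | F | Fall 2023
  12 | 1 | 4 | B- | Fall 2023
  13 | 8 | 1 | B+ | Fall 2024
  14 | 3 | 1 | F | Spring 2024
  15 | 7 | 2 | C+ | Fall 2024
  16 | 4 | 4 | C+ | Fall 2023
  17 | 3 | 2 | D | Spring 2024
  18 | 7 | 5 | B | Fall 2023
SELECT p.name, COUNT(DISTINCT c.student_id) AS distinct_student_count FROM enrollments c JOIN courses p ON c.course_id = p.id GROUP BY p.id, p.name

Execution result:
name | distinct_student_count
History 101 | 3
Biology 201 | 2
Music 101 | 2
Chemistry 101 | 3
English 201 | 3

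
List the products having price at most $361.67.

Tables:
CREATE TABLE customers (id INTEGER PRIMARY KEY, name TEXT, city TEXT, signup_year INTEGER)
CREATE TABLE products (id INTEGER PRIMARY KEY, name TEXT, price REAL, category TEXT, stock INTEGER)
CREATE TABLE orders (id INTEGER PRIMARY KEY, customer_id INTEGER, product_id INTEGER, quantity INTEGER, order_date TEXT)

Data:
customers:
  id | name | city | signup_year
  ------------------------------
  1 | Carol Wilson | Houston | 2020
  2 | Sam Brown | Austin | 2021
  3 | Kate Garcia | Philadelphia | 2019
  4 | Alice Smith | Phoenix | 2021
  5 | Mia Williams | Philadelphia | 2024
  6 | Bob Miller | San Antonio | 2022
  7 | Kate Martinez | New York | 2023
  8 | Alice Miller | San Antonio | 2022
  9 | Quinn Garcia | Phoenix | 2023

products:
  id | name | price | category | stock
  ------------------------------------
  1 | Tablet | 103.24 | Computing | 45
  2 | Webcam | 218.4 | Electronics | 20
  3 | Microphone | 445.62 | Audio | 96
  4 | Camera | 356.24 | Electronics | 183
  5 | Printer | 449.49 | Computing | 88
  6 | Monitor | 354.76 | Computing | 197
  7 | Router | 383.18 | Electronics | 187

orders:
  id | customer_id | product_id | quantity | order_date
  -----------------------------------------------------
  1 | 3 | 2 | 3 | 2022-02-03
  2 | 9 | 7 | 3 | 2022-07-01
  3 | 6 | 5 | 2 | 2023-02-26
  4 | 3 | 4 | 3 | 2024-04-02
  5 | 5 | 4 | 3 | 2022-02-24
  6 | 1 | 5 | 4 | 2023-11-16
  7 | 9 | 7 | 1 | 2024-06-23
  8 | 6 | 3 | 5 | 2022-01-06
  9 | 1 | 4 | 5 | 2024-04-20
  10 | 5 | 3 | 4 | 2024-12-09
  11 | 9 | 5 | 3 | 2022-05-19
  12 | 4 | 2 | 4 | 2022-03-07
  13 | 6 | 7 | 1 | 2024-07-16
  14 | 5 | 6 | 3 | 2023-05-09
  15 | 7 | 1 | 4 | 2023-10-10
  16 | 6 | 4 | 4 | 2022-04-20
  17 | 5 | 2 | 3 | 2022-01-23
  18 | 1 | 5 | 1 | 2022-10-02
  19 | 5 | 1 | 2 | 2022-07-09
SELECT name, price FROM products WHERE price <= 361.67

Execution result:
name | price
Tablet | 103.24
Webcam | 218.40
Camera | 356.24
Monitor | 354.76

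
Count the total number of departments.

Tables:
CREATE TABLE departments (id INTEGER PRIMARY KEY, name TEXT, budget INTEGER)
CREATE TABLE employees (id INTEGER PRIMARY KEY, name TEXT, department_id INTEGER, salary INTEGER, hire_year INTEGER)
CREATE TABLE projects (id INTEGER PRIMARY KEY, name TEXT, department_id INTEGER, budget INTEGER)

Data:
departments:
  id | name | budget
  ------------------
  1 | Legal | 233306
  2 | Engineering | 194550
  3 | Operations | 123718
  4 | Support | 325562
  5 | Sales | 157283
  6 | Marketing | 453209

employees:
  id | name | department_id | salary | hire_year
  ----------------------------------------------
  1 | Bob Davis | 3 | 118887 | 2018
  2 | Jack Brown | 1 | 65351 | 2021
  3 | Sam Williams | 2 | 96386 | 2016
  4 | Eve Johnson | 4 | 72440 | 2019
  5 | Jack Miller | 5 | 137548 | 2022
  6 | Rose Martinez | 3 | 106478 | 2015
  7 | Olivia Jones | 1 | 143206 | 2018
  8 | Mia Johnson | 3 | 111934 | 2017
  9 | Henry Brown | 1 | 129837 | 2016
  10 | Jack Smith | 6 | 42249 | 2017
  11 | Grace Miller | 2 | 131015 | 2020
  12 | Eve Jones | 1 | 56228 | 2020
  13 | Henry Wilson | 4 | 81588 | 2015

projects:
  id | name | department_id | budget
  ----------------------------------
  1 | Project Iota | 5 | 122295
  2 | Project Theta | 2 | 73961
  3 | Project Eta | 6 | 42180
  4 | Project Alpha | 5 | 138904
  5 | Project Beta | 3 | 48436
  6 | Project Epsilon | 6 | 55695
SELECT COUNT(*) FROM departments

Execution result:
6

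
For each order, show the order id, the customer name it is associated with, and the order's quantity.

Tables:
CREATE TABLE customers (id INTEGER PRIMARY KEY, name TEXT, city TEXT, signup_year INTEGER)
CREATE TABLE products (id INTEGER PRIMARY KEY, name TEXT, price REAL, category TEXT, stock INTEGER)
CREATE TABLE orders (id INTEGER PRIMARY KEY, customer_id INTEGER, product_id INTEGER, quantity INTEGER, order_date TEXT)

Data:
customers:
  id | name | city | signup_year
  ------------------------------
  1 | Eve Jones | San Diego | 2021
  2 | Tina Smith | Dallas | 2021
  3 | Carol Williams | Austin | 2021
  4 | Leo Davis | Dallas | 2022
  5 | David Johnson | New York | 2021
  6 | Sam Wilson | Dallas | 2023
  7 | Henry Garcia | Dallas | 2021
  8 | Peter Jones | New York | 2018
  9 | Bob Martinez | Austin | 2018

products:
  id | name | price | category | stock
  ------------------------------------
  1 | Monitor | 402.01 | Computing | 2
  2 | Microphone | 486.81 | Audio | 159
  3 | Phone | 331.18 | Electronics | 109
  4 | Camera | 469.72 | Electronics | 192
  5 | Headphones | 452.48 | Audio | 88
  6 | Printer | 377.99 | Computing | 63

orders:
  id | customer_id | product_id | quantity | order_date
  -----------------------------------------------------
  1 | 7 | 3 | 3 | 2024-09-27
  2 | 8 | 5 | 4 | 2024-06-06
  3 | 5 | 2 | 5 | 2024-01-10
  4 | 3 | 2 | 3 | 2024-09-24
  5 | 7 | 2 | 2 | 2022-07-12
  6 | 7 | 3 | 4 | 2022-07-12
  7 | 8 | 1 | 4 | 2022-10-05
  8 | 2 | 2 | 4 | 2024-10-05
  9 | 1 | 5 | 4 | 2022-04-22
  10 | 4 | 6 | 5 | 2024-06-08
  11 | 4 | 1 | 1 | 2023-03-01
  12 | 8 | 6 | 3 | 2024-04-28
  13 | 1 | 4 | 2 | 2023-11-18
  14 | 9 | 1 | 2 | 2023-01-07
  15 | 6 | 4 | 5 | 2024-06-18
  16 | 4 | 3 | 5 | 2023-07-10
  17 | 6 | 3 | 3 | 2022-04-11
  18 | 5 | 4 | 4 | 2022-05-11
SELECT c.id, p.name AS customer, c.quantity FROM orders c JOIN customers p ON c.customer_id = p.id

Execution result:
id | customer | quantity
1 | Henry Garcia | 3
2 | Peter Jones | 4
3 | David Johnson | 5
4 | Carol Williams | 3
5 | Henry Garcia | 2
6 | Henry Garcia | 4
7 | Peter Jones | 4
8 | Tina Smith | 4
9 | Eve Jones | 4
10 | Leo Davis | 5
11 | Leo Davis | 1
12 | Peter Jones | 3
13 | Eve Jones | 2
14 | Bob Martinez | 2
15 | Sam Wilson | 5
16 | Leo Davis | 5
17 | Sam Wilson | 3
18 | David Johnson | 4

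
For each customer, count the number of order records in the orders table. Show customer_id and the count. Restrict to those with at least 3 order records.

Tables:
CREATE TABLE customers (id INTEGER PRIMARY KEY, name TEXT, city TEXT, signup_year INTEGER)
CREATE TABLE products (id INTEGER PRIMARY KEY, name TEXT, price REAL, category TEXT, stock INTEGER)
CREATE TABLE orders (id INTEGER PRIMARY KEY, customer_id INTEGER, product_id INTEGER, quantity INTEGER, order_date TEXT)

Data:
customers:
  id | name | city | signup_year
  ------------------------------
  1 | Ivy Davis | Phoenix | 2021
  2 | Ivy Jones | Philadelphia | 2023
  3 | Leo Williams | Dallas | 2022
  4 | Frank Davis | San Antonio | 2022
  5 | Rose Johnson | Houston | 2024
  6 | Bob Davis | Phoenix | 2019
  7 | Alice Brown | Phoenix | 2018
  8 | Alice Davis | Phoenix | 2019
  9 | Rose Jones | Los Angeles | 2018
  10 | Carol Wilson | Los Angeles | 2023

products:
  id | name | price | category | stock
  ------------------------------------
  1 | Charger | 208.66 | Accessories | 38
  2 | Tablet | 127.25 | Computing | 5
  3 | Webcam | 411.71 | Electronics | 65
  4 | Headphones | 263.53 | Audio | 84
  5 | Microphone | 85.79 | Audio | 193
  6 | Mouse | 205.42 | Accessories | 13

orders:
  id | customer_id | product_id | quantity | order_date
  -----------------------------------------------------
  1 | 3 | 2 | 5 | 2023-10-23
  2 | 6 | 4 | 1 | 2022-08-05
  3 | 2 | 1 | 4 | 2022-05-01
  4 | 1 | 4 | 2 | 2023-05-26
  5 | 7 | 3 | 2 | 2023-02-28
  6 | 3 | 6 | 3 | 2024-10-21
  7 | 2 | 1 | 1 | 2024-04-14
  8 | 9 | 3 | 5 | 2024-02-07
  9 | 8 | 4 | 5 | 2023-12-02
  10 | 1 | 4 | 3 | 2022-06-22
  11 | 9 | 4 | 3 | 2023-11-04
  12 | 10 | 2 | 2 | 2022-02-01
SELECT customer_id, COUNT(*) AS order_count FROM orders GROUP BY customer_id HAVING COUNT(*) >= 3

Execution result:
(no rows)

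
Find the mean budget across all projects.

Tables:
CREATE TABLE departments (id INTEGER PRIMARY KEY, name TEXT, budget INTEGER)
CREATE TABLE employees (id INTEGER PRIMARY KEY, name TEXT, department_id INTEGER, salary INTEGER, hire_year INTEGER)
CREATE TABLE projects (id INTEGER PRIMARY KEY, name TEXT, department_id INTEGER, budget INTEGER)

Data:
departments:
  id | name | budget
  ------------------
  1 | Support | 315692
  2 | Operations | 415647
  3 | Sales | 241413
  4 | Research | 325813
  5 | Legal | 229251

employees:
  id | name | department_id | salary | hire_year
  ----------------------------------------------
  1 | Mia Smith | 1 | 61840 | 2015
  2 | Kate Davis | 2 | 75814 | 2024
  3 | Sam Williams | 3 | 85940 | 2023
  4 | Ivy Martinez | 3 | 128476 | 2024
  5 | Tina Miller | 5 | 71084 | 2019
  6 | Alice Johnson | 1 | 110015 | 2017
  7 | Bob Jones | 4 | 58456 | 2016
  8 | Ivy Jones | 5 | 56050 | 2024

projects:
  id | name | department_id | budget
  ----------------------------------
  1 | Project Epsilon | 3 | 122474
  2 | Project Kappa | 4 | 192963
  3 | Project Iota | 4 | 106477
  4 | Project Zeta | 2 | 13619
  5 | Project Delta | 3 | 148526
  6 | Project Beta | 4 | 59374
SELECT AVG(budget) FROM projects

Execution result:
107238.83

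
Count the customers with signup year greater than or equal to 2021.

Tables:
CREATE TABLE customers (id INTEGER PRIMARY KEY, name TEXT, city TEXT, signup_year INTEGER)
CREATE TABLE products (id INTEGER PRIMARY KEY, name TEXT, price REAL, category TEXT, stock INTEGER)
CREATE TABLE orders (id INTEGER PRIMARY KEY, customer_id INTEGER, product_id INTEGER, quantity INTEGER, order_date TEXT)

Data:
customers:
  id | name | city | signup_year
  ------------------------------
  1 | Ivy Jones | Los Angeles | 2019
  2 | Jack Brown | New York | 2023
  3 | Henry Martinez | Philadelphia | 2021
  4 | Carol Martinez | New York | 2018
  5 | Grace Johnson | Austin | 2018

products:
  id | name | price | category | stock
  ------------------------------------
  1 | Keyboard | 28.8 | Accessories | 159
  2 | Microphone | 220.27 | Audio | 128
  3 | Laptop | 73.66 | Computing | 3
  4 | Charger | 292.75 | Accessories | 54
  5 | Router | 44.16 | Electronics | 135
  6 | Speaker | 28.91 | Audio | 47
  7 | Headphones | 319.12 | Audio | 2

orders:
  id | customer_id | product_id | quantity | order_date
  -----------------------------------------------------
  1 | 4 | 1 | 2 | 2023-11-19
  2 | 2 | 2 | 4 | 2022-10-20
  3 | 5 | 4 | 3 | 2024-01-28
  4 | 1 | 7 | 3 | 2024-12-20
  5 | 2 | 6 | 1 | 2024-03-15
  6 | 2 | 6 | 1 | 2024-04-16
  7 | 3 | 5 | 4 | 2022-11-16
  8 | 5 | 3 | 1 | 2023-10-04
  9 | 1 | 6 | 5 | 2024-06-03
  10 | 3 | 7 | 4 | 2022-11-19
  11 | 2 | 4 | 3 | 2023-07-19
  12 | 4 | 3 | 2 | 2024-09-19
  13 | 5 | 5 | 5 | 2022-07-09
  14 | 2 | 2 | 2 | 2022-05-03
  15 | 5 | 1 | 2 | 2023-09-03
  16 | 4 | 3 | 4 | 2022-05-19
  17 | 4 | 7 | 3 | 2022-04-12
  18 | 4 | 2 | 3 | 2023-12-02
SELECT COUNT(*) FROM customers WHERE signup_year >= 2021

Execution result:
2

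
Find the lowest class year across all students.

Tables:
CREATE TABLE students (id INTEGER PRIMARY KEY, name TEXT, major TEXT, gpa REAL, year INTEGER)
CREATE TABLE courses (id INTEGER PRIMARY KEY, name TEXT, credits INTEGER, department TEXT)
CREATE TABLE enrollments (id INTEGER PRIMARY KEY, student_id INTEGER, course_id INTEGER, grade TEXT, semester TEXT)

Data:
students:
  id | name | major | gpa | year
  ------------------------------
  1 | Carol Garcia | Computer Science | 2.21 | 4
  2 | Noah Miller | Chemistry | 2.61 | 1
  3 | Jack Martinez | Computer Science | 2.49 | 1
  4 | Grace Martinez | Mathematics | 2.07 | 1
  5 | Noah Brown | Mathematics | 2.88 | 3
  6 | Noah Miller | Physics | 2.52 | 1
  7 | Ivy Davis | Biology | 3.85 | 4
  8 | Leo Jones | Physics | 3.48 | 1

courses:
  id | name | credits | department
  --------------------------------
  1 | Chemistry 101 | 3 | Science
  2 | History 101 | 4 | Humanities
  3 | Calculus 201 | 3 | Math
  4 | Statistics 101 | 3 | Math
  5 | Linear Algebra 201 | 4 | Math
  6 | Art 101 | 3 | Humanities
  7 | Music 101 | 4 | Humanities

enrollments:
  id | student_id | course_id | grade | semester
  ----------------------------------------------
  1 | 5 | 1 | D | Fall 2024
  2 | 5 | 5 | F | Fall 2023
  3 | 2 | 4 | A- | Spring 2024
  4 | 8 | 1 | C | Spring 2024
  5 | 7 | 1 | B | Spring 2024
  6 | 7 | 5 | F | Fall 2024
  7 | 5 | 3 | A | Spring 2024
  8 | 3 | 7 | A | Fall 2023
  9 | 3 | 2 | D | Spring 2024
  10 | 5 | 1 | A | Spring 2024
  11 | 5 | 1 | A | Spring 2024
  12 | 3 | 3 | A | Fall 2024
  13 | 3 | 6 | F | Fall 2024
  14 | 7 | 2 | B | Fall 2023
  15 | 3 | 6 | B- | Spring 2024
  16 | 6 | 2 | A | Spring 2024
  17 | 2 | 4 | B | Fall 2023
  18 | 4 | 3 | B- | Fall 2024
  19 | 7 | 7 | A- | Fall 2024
SELECT MIN(year) FROM students

Execution result:
1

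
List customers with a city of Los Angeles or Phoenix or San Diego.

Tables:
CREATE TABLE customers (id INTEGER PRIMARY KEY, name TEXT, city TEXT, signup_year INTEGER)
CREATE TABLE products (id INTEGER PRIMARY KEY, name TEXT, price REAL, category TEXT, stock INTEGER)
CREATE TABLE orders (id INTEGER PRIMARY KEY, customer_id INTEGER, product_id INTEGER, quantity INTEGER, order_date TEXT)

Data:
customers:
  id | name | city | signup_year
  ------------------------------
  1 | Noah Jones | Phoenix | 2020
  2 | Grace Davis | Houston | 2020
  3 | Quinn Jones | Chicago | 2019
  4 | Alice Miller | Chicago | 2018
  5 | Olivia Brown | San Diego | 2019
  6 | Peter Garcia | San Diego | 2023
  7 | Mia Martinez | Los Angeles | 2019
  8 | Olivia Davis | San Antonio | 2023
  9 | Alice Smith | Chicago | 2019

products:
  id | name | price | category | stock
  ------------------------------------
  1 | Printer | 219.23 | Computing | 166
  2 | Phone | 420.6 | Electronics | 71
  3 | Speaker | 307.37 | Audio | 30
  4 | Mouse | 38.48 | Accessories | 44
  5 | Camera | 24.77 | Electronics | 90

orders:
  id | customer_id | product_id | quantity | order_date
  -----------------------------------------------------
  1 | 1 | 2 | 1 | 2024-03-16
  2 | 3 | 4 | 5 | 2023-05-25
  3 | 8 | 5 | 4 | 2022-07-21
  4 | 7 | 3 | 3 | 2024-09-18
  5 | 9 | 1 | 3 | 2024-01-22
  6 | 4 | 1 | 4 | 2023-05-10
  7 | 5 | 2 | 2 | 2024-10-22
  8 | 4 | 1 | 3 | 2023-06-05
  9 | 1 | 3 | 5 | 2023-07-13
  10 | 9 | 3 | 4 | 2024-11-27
SELECT name, city FROM customers WHERE city IN ('Los Angeles', 'Phoenix', 'San Diego')

Execution result:
name | city
Noah Jones | Phoenix
Olivia Brown | San Diego
Peter Garcia | San Diego
Mia Martinez | Los Angeles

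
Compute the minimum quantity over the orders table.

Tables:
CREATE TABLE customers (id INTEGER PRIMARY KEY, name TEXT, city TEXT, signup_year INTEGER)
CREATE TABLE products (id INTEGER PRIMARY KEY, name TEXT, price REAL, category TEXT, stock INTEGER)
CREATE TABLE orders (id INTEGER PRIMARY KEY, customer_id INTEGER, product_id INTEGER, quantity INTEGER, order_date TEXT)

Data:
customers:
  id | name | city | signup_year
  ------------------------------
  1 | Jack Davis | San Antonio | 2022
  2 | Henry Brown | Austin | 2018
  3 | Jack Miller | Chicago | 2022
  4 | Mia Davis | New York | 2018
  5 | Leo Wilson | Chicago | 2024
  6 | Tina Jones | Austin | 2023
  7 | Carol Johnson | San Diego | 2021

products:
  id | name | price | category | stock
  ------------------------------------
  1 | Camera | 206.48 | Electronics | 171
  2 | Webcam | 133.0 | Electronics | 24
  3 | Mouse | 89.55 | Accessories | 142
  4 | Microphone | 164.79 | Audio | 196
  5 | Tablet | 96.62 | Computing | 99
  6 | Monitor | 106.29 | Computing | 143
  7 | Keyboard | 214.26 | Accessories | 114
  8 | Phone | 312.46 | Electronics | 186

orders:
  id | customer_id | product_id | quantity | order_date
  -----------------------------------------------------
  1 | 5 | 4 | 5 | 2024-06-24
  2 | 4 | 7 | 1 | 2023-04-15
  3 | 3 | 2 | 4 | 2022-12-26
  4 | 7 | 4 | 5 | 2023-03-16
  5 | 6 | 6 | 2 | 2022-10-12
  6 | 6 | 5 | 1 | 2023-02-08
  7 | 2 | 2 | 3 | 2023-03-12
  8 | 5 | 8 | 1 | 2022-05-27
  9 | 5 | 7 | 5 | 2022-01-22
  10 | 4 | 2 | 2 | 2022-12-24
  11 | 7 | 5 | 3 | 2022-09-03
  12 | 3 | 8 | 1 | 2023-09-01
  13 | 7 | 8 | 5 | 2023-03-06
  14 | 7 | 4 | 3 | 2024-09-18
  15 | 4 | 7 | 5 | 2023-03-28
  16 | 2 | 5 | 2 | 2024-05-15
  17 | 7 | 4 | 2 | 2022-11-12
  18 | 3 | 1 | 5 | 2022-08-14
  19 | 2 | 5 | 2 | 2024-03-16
SELECT MIN(quantity) FROM orders

Execution result:
1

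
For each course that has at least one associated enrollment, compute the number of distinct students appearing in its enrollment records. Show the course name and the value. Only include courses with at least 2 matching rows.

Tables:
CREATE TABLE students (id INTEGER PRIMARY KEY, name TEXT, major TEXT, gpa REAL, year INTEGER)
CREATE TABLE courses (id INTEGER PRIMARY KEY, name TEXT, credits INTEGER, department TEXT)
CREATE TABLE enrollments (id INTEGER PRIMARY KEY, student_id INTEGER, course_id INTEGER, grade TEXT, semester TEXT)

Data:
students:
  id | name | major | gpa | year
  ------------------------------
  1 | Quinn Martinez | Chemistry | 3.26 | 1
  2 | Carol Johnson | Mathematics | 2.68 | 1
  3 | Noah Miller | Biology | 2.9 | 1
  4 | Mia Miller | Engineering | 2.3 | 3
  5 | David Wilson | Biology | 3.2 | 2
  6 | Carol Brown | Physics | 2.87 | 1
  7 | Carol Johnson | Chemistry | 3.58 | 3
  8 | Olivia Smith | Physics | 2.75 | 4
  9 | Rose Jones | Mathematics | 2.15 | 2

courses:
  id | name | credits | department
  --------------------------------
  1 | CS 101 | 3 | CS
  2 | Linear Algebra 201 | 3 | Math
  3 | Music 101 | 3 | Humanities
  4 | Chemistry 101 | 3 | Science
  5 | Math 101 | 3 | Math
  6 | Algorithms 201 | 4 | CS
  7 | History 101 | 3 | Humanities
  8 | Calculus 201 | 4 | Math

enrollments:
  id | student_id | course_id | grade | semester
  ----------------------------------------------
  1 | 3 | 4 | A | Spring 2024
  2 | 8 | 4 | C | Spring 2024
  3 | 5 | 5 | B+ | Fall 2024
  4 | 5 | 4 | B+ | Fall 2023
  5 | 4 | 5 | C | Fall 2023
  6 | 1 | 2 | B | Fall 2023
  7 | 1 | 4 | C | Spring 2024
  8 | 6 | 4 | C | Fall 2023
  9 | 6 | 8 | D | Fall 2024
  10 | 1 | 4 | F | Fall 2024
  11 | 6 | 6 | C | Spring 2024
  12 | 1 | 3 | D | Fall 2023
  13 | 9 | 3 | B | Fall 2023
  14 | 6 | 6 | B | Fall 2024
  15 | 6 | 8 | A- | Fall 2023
SELECT p.name, COUNT(DISTINCT c.student_id) AS distinct_student_count FROM enrollments c JOIN courses p ON c.course_id = p.id GROUP BY p.id, p.name HAVING COUNT(*) >= 2

Execution result:
name | distinct_student_count
Music 101 | 2
Chemistry 101 | 5
Math 101 | 2
Algorithms 201 | 1
Calculus 201 | 1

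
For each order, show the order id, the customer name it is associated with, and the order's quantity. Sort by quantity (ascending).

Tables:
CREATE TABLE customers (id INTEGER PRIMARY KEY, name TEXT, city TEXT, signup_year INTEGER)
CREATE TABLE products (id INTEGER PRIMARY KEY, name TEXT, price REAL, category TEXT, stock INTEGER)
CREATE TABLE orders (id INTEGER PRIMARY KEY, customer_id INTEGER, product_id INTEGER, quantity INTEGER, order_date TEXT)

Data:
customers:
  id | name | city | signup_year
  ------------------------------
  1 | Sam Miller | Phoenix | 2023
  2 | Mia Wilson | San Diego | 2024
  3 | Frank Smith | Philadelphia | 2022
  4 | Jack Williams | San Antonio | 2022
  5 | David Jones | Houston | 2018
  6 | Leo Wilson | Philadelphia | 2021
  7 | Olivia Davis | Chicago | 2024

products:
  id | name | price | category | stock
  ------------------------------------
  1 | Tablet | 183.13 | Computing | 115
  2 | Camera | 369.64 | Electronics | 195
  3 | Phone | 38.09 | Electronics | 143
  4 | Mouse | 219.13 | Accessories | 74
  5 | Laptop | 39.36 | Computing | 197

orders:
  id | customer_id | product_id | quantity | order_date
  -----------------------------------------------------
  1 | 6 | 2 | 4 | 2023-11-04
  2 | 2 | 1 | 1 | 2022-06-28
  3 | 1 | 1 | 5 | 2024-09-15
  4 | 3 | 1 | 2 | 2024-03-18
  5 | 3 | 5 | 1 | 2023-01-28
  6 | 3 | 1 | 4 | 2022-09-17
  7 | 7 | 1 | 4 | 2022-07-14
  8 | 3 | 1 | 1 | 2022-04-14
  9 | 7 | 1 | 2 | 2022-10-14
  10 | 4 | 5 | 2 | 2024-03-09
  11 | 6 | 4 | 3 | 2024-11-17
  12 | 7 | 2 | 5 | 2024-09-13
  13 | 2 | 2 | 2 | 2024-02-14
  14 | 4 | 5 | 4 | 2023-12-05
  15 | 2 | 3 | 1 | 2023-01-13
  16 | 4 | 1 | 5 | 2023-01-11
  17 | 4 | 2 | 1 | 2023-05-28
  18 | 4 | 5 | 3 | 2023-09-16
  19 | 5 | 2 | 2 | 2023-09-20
SELECT c.id, p.name AS customer, c.quantity FROM orders c JOIN customers p ON c.customer_id = p.id ORDER BY c.quantity ASC

Execution result:
id | customer | quantity
2 | Mia Wilson | 1
5 | Frank Smith | 1
8 | Frank Smith | 1
15 | Mia Wilson | 1
17 | Jack Williams | 1
4 | Frank Smith | 2
9 | Olivia Davis | 2
10 | Jack Williams | 2
13 | Mia Wilson | 2
19 | David Jones | 2
11 | Leo Wilson | 3
18 | Jack Williams | 3
1 | Leo Wilson | 4
6 | Frank Smith | 4
7 | Olivia Davis | 4
14 | Jack Williams | 4
3 | Sam Miller | 5
12 | Olivia Davis | 5
16 | Jack Williams | 5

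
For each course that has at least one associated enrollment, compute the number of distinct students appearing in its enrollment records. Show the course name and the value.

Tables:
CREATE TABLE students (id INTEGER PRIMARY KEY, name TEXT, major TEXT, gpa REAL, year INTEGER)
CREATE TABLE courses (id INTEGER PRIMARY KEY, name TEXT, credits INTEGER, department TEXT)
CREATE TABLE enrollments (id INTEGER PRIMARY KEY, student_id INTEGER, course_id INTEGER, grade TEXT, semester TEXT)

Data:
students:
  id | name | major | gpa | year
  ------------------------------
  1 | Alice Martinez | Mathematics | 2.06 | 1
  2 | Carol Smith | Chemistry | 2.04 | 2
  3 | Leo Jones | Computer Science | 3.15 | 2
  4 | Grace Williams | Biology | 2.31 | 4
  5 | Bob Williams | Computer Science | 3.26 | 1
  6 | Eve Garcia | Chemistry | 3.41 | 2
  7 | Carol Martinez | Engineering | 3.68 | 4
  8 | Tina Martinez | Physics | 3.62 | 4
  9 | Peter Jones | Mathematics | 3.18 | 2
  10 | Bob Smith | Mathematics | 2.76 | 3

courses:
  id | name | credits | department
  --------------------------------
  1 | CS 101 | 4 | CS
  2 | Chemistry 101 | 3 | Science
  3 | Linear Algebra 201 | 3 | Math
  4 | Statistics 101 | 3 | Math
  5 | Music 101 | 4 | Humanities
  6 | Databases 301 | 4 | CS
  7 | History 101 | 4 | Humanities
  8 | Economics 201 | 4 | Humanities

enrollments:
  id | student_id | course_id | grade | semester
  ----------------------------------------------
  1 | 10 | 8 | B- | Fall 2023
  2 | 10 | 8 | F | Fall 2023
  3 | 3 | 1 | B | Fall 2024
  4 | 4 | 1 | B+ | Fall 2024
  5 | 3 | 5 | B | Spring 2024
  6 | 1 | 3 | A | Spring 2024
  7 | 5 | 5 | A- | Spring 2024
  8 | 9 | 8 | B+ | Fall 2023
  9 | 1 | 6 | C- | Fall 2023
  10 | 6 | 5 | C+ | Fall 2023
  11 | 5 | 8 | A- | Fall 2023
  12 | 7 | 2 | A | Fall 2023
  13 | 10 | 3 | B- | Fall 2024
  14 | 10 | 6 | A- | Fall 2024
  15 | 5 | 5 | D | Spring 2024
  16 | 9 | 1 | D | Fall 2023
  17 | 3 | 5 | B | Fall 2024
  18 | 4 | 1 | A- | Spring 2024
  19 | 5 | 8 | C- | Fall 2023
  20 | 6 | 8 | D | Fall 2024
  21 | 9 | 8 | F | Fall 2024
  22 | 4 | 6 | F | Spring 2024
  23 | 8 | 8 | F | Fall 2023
SELECT p.name, COUNT(DISTINCT c.student_id) AS distinct_student_count FROM enrollments c JOIN courses p ON c.course_id = p.id GROUP BY p.id, p.name

Execution result:
name | distinct_student_count
CS 101 | 3
Chemistry 101 | 1
Linear Algebra 201 | 2
Music 101 | 3
Databases 301 | 3
Economics 201 | 5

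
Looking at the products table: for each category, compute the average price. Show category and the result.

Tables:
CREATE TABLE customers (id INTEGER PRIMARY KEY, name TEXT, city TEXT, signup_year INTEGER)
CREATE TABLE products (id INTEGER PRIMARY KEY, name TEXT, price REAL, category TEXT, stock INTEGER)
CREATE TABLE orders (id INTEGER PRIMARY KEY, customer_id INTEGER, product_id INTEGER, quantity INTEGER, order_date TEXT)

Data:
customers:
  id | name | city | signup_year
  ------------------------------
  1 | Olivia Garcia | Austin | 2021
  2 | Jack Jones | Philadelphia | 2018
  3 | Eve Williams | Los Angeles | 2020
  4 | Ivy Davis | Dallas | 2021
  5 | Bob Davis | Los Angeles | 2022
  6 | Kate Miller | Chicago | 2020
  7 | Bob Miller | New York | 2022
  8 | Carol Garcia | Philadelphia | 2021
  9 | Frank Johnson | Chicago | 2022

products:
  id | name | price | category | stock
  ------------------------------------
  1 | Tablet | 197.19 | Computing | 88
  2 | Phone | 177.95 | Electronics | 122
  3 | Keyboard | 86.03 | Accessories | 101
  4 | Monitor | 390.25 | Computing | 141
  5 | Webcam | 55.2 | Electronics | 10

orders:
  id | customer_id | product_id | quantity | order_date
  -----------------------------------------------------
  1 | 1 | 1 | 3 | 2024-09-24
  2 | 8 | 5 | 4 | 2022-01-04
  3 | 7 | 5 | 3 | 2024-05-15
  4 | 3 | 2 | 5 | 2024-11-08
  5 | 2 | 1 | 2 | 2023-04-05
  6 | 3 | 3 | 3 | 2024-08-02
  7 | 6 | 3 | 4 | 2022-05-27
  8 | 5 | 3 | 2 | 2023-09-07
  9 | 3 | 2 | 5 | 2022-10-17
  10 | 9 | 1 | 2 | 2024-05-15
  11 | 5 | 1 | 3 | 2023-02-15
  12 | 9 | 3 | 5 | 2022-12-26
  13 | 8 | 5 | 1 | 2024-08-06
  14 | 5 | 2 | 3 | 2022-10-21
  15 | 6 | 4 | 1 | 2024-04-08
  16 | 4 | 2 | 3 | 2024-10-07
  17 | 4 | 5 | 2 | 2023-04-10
SELECT category, AVG(price) AS avg_price FROM products GROUP BY category

Execution result:
category | avg_price
Accessories | 86.03
Computing | 293.72
Electronics | 116.58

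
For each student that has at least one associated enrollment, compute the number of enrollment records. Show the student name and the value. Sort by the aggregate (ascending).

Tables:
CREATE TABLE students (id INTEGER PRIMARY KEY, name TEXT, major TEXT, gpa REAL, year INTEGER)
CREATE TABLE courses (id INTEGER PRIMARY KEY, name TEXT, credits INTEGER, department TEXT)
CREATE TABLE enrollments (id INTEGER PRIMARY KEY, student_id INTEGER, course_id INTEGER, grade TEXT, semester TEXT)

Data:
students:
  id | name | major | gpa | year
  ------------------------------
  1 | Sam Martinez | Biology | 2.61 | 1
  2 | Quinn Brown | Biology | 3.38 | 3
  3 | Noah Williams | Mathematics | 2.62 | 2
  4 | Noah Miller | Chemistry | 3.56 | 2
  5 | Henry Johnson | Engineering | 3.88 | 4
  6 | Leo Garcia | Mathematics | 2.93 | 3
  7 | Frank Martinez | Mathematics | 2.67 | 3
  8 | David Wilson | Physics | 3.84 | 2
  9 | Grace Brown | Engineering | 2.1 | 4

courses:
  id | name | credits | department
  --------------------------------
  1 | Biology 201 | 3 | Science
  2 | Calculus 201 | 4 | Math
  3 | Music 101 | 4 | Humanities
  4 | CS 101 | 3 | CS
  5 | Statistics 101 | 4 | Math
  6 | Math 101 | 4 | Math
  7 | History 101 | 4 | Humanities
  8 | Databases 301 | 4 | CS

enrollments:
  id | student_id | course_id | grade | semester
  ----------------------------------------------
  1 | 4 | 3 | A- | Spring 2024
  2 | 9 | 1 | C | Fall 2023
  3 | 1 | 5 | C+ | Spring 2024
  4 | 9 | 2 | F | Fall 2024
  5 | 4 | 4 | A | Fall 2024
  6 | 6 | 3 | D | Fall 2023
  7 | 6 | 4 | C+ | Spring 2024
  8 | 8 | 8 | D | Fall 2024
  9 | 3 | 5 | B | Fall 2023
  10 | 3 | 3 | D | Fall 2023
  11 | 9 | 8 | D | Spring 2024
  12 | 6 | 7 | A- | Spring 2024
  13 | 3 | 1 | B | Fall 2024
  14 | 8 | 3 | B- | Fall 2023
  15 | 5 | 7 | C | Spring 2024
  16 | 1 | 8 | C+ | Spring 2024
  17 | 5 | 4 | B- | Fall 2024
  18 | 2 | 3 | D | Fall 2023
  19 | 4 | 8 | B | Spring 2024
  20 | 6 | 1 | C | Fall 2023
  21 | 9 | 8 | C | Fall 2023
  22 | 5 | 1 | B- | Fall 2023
SELECT p.name, COUNT(*) AS n FROM enrollments c JOIN students p ON c.student_id = p.id GROUP BY p.id, p.name ORDER BY n ASC

Execution result:
name | n
Quinn Brown | 1
Sam Martinez | 2
David Wilson | 2
Noah Williams | 3
Noah Miller | 3
Henry Johnson | 3
Leo Garcia | 4
Grace Brown | 4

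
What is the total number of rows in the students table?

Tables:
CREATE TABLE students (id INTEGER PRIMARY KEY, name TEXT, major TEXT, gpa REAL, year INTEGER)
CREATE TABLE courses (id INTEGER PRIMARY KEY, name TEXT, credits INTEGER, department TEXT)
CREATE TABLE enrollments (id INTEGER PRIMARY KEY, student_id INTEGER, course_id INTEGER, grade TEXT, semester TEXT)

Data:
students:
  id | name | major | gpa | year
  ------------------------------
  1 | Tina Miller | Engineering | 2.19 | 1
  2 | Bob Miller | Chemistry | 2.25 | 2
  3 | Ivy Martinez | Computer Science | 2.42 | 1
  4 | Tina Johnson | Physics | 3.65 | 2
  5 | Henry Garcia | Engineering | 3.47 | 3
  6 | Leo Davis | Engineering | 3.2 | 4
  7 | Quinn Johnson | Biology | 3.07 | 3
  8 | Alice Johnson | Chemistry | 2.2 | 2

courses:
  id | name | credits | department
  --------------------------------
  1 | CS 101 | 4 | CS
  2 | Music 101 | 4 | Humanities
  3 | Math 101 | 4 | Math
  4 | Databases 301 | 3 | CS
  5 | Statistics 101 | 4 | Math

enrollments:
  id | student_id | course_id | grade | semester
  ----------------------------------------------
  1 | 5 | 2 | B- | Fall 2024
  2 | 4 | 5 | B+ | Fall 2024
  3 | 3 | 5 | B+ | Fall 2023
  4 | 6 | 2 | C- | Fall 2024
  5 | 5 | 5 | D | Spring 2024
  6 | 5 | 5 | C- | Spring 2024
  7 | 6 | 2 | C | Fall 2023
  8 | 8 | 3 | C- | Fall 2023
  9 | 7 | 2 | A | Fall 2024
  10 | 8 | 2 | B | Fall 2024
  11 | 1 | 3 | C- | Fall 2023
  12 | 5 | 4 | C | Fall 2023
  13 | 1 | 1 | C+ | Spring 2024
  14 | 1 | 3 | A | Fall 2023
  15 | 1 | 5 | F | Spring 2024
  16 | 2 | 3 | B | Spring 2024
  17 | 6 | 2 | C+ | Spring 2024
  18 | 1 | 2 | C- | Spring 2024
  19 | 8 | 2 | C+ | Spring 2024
SELECT COUNT(*) FROM students

Execution result:
8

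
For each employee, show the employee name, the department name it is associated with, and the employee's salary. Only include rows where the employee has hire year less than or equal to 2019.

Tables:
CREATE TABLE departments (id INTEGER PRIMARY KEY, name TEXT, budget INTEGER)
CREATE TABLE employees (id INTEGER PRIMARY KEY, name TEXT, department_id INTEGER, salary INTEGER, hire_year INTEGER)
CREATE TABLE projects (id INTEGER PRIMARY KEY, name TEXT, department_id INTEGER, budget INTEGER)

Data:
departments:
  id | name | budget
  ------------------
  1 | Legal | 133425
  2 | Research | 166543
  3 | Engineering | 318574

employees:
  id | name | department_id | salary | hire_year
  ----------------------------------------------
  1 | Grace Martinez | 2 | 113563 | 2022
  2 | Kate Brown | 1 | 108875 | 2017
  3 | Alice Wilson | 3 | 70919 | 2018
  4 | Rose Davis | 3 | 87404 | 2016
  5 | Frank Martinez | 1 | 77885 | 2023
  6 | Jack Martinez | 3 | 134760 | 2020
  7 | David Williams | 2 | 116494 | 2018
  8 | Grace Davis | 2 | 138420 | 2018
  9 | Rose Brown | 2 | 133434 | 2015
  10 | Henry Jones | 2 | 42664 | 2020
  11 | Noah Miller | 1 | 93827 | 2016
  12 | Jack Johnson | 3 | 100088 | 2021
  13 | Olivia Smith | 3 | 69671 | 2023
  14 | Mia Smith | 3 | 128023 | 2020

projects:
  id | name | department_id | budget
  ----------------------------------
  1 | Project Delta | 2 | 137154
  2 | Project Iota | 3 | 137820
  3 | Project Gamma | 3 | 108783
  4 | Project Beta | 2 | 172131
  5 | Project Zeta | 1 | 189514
SELECT c.name, p.name AS department, c.salary FROM employees c JOIN departments p ON c.department_id = p.id WHERE c.hire_year <= 2019

Execution result:
name | department | salary
Kate Brown | Legal | 108875
Alice Wilson | Engineering | 70919
Rose Davis | Engineering | 87404
David Williams | Research | 116494
Grace Davis | Research | 138420
Rose Brown | Research | 133434
Noah Miller | Legal | 93827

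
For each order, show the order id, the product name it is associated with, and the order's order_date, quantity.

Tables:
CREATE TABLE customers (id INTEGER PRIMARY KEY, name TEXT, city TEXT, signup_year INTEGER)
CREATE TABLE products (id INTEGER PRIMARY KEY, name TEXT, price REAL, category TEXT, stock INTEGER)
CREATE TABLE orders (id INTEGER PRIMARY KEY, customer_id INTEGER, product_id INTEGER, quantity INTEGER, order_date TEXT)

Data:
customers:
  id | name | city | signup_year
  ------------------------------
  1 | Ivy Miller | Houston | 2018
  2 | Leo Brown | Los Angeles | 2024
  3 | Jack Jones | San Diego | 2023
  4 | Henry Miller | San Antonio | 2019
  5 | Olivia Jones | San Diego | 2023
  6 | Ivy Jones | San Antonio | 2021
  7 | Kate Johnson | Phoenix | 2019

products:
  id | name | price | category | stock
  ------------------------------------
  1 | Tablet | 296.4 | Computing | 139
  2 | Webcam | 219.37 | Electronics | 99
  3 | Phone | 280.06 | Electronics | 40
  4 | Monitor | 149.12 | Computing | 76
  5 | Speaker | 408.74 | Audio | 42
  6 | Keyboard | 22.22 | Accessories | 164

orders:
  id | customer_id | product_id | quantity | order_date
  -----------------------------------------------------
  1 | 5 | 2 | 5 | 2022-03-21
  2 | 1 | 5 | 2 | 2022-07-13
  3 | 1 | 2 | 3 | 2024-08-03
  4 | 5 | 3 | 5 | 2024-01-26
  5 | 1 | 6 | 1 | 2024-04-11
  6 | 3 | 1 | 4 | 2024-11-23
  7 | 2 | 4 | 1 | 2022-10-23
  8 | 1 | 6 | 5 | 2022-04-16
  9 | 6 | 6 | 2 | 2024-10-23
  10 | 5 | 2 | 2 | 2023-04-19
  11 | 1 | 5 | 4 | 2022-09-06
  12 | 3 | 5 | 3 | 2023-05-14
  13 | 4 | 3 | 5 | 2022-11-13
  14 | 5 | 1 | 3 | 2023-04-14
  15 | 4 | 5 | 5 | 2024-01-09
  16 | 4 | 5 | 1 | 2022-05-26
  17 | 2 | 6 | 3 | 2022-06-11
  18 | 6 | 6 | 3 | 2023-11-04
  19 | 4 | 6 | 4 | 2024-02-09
SELECT c.id, p.name AS product, c.order_date, c.quantity FROM orders c JOIN products p ON c.product_id = p.id

Execution result:
id | product | order_date | quantity
1 | Webcam | 2022-03-21 | 5
2 | Speaker | 2022-07-13 | 2
3 | Webcam | 2024-08-03 | 3
4 | Phone | 2024-01-26 | 5
5 | Keyboard | 2024-04-11 | 1
6 | Tablet | 2024-11-23 | 4
7 | Monitor | 2022-10-23 | 1
8 | Keyboard | 2022-04-16 | 5
9 | Keyboard | 2024-10-23 | 2
10 | Webcam | 2023-04-19 | 2
11 | Speaker | 2022-09-06 | 4
12 | Speaker | 2023-05-14 | 3
13 | Phone | 2022-11-13 | 5
14 | Tablet | 2023-04-14 | 3
15 | Speaker | 2024-01-09 | 5
16 | Speaker | 2022-05-26 | 1
17 | Keyboard | 2022-06-11 | 3
18 | Keyboard | 2023-11-04 | 3
19 | Keyboard | 2024-02-09 | 4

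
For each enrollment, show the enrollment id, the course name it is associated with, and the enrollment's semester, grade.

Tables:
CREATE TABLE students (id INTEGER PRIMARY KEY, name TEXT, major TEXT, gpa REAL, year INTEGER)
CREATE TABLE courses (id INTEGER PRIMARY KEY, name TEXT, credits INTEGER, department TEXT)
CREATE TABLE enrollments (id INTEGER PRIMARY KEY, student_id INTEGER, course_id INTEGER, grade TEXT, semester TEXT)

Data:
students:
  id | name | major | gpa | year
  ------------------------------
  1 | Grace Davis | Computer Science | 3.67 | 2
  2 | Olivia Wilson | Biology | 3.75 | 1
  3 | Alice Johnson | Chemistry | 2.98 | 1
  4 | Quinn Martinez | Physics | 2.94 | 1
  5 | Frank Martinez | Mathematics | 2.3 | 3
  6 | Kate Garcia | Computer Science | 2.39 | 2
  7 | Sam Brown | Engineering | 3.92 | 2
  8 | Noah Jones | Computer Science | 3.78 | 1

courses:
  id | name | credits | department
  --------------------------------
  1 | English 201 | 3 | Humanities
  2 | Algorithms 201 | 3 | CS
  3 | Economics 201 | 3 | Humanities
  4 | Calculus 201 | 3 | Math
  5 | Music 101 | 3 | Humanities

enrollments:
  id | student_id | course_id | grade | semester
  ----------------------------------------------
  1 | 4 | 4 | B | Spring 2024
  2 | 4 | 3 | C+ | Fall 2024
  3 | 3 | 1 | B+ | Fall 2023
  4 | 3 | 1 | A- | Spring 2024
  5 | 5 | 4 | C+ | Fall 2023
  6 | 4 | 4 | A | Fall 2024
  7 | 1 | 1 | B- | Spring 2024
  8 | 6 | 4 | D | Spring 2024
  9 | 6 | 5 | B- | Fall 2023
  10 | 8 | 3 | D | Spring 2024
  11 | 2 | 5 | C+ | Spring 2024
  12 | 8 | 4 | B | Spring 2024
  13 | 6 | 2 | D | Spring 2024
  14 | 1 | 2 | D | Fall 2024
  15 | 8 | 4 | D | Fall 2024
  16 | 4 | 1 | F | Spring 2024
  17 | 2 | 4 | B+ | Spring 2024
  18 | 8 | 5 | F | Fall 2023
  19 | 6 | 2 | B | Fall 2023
SELECT c.id, p.name AS course, c.semester, c.grade FROM enrollments c JOIN courses p ON c.course_id = p.id

Execution result:
id | course | semester | grade
1 | Calculus 201 | Spring 2024 | B
2 | Economics 201 | Fall 2024 | C+
3 | English 201 | Fall 2023 | B+
4 | English 201 | Spring 2024 | A-
5 | Calculus 201 | Fall 2023 | C+
6 | Calculus 201 | Fall 2024 | A
7 | English 201 | Spring 2024 | B-
8 | Calculus 201 | Spring 2024 | D
9 | Music 101 | Fall 2023 | B-
10 | Economics 201 | Spring 2024 | D
11 | Music 101 | Spring 2024 | C+
12 | Calculus 201 | Spring 2024 | B
13 | Algorithms 201 | Spring 2024 | D
14 | Algorithms 201 | Fall 2024 | D
15 | Calculus 201 | Fall 2024 | D
16 | English 201 | Spring 2024 | F
17 | Calculus 201 | Spring 2024 | B+
18 | Music 101 | Fall 2023 | F
19 | Algorithms 201 | Fall 2023 | B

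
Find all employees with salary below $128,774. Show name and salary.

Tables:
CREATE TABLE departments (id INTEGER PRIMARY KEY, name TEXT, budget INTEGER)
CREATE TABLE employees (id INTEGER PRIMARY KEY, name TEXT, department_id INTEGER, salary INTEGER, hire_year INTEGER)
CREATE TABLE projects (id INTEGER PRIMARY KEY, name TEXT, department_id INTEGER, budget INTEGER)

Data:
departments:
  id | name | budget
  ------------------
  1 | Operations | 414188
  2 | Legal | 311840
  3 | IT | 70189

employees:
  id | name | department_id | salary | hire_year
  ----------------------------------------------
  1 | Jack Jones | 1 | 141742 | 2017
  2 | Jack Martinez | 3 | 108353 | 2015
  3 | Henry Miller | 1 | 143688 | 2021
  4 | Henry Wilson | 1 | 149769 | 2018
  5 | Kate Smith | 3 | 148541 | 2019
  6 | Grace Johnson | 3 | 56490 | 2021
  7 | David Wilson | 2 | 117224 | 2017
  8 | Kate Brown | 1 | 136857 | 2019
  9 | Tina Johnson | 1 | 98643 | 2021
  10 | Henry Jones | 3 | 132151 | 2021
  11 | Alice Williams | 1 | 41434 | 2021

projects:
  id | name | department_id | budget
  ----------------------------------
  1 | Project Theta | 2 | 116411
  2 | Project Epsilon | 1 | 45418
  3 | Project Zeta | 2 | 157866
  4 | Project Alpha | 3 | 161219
SELECT name, salary FROM employees WHERE salary < 128774

Execution result:
name | salary
Jack Martinez | 108353
Grace Johnson | 56490
David Wilson | 117224
Tina Johnson | 98643
Alice Williams | 41434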